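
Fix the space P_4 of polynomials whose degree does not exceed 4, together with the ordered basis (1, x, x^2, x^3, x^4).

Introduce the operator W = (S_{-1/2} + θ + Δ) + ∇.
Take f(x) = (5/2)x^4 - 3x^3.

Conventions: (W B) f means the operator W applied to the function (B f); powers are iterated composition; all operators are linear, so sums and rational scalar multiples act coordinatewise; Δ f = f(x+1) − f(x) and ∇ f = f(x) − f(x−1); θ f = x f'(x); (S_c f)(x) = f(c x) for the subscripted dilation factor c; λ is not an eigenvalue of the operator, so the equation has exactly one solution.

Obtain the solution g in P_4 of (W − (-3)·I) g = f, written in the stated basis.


g(x) = (40/113)x^4 - (5272/5311)x^3 + (42176/37177)x^2 - (547968/260239)x + 403148/260239

write g with unknown coordinates in the stated basis and equate coefficients in (W − (-3)·I) g = f
solving from the highest basis element down gives g = (40/113)x^4 - (5272/5311)x^3 + (42176/37177)x^2 - (547968/260239)x + 403148/260239
check: W g = (325/226)x^4 - (117/5311)x^3 - (126528/37177)x^2 + (1643904/260239)x - 1209444/260239
so W g − (-3)·g = (5/2)x^4 - 3x^3 = f ✓


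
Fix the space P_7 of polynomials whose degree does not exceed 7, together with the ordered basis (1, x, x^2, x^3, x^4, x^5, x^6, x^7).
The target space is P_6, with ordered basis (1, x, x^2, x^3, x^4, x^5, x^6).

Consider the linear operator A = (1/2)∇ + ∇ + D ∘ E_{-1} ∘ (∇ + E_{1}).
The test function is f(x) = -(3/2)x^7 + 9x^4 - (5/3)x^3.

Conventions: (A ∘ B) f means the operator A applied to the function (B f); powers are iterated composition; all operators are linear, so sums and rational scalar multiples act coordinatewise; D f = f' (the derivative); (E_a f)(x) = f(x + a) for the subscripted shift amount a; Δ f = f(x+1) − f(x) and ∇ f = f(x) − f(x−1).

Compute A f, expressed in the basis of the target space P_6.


∇ f = -(21/2)x^6 + (63/2)x^5 - (105/2)x^4 + (177/2)x^3 - (181/2)x^2 + (103/2)x - 73/6
((1/2)∇) f = -(21/4)x^6 + (63/4)x^5 - (105/4)x^4 + (177/4)x^3 - (181/4)x^2 + (103/4)x - 73/12
∇ f = -(21/2)x^6 + (63/2)x^5 - (105/2)x^4 + (177/2)x^3 - (181/2)x^2 + (103/2)x - 73/6
∇ f = -(21/2)x^6 + (63/2)x^5 - (105/2)x^4 + (177/2)x^3 - (181/2)x^2 + (103/2)x - 73/6
E_{1} f = -(3/2)x^7 - (21/2)x^6 - (63/2)x^5 - (87/2)x^4 - (109/6)x^3 + (35/2)x^2 + (41/2)x + 35/6
(∇ + E_{1}) f = -(3/2)x^7 - 21x^6 - 96x^4 + (211/3)x^3 - 73x^2 + 72x - 19/3
E_{-1} (∇ + E_{1}) f = -(3/2)x^7 - (21/2)x^6 + (189/2)x^5 - (717/2)x^4 + (4931/6)x^3 - (2287/2)x^2 + (1857/2)x - 2023/6
D E_{-1} (∇ + E_{1}) f = -(21/2)x^6 - 63x^5 + (945/2)x^4 - 1434x^3 + (4931/2)x^2 - 2287x + 1857/2
((1/2)∇ + ∇ + D ∘ E_{-1} ∘ (∇ + E_{1})) f = -(105/4)x^6 - (63/4)x^5 + (1575/4)x^4 - (5205/4)x^3 + (9319/4)x^2 - (8839/4)x + 3641/4

the result is g(x) = -(105/4)x^6 - (63/4)x^5 + (1575/4)x^4 - (5205/4)x^3 + (9319/4)x^2 - (8839/4)x + 3641/4


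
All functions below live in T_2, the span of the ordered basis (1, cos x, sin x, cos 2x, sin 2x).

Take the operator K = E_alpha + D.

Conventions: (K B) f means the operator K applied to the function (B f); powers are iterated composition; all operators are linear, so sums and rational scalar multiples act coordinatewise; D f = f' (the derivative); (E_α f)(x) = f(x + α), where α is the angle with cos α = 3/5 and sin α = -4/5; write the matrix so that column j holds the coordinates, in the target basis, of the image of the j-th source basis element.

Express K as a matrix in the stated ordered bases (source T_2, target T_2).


the matrix is [[1, 0, 0, 0, 0]; [0, 3/5, 1/5, 0, 0]; [0, -1/5, 3/5, 0, 0]; [0, 0, 0, -7/25, 26/25]; [0, 0, 0, -26/25, -7/25]] (rows listed top to bottom)

image of 1: 1
image of cos x: (3/5)cos x - (1/5)sin x
image of sin x: (1/5)cos x + (3/5)sin x
image of cos 2x: -(7/25)cos 2x - (26/25)sin 2x
image of sin 2x: (26/25)cos 2x - (7/25)sin 2x
each image's coordinates form column j of the matrix


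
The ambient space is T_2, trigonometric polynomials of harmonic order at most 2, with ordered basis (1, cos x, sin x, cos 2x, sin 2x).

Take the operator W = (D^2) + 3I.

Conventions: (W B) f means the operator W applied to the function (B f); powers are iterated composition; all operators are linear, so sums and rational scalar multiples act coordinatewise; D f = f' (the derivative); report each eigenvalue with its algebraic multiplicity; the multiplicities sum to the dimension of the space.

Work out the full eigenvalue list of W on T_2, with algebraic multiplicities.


image of 1: 3
image of cos x: 2cos x
image of sin x: 2sin x
image of cos 2x: -cos 2x
image of sin 2x: -sin 2x
the matrix is diagonal; its diagonal is (3, 2, 2, -1, -1)
for a triangular matrix the eigenvalues are the diagonal entries, with algebraic multiplicity their repetition count

λ = -1 (multiplicity 2), λ = 2 (multiplicity 2), λ = 3 (multiplicity 1)


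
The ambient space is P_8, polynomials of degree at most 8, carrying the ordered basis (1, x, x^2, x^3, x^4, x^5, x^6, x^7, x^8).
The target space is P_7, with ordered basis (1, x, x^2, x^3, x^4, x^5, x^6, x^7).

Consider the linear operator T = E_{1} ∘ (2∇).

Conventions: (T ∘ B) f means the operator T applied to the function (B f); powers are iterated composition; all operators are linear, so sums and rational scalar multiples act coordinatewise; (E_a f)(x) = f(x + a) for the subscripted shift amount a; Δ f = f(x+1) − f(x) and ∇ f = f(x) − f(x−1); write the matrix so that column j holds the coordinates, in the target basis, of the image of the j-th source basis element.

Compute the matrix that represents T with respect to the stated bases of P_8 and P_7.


image of 1: 0
image of x: 2
image of x^2: 4x + 2
image of x^3: 6x^2 + 6x + 2
image of x^4: 8x^3 + 12x^2 + 8x + 2
image of x^5: 10x^4 + 20x^3 + 20x^2 + 10x + 2
image of x^6: 12x^5 + 30x^4 + 40x^3 + 30x^2 + 12x + 2
image of x^7: 14x^6 + 42x^5 + 70x^4 + 70x^3 + 42x^2 + 14x + 2
image of x^8: 16x^7 + 56x^6 + 112x^5 + 140x^4 + 112x^3 + 56x^2 + 16x + 2
each image's coordinates form column j of the matrix

the matrix is [[0, 2, 2, 2, 2, 2, 2, 2, 2]; [0, 0, 4, 6, 8, 10, 12, 14, 16]; [0, 0, 0, 6, 12, 20, 30, 42, 56]; [0, 0, 0, 0, 8, 20, 40, 70, 112]; [0, 0, 0, 0, 0, 10, 30, 70, 140]; [0, 0, 0, 0, 0, 0, 12, 42, 112]; [0, 0, 0, 0, 0, 0, 0, 14, 56]; [0, 0, 0, 0, 0, 0, 0, 0, 16]] (rows listed top to bottom)


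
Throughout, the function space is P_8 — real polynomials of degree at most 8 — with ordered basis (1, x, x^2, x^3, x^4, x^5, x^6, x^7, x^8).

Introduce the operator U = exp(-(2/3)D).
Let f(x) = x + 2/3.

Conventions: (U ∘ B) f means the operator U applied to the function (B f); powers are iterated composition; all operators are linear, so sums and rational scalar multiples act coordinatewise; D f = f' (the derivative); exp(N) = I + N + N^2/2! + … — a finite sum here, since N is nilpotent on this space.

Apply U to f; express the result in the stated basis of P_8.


order-1 term: -2/3
the series for exp(-(2/3)D) f terminates at order 1
exp(-(2/3)D) f = x

the image equals g(x) = x


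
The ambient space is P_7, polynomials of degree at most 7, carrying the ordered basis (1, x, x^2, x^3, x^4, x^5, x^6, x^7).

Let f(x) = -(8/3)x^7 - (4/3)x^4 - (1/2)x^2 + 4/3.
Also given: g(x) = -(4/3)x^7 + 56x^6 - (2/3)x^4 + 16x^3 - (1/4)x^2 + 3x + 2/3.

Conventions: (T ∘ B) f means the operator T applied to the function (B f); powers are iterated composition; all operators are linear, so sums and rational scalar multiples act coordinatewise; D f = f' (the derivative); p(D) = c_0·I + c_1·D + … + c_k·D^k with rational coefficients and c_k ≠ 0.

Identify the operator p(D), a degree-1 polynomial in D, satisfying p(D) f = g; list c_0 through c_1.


D^0 f = -(8/3)x^7 - (4/3)x^4 - (1/2)x^2 + 4/3
D^1 f = -(56/3)x^6 - (16/3)x^3 - x
matching coefficients of g against c_0 f + c_1 Df + … from the top degree down determines the c_i
solution: c_0 = 1/2, c_1 = -3

c_0 = 1/2, c_1 = -3


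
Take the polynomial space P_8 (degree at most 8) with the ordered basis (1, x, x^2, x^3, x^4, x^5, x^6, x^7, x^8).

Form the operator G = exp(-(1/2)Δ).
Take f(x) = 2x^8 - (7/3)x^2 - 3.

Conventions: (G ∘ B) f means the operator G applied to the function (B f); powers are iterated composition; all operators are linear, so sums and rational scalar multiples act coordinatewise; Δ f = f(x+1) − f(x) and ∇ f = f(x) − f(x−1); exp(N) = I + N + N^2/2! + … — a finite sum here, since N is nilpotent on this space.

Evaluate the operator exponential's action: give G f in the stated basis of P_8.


the image equals g(x) = 2x^8 - 8x^7 - 14x^6 + 14x^5 + (315/4)x^4 + (161/2)x^3 - (581/24)x^2 - (1693/24)x - 10189/384

order-1 term: -8x^7 - 28x^6 - 56x^5 - 70x^4 - 56x^3 - 28x^2 - (17/3)x + 1/6
order-2 term: 14x^6 + 84x^5 + 245x^4 + 420x^3 + 434x^2 + 252x + 755/12
order-3 term: -14x^5 - 105x^4 - 350x^3 - 630x^2 - 602x - 483/2
order-4 term: (35/4)x^4 + 70x^3 + (455/2)x^2 + 350x + 1701/8
order-5 term: -(7/2)x^3 - (105/4)x^2 - 70x - 525/8
order-6 term: (7/8)x^2 + (21/4)x + 133/16
order-7 term: -(1/8)x - 7/16
order-8 term: 1/128
the series for exp(-(1/2)Δ) f terminates at order 8
exp(-(1/2)Δ) f = 2x^8 - 8x^7 - 14x^6 + 14x^5 + (315/4)x^4 + (161/2)x^3 - (581/24)x^2 - (1693/24)x - 10189/384


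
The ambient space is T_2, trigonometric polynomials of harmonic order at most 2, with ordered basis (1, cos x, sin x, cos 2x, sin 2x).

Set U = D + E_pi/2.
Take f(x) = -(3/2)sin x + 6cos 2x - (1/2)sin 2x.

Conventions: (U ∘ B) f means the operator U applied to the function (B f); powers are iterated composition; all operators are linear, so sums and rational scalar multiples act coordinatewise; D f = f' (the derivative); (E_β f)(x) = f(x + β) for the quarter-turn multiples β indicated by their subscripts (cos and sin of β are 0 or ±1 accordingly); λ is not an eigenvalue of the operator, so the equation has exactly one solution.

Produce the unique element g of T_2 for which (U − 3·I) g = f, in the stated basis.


write g with unknown coordinates in the stated basis and equate coefficients in (U − 3·I) g = f
solving from the highest basis element down gives g = (3/13)cos x + (9/26)sin x - (23/20)cos 2x + (7/10)sin 2x
check: U g = (9/13)cos x - (6/13)sin x + (51/20)cos 2x + (8/5)sin 2x
so U g − 3·g = -(3/2)sin x + 6cos 2x - (1/2)sin 2x = f ✓

the image equals g(x) = (3/13)cos x + (9/26)sin x - (23/20)cos 2x + (7/10)sin 2x


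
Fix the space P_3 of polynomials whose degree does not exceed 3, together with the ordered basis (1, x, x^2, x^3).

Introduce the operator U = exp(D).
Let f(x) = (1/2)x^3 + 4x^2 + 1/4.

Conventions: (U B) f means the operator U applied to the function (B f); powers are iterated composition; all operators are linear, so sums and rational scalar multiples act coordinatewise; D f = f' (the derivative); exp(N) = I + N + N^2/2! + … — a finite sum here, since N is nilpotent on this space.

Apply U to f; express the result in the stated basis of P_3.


the image equals g(x) = (1/2)x^3 + (11/2)x^2 + (19/2)x + 19/4

order-1 term: (3/2)x^2 + 8x
order-2 term: (3/2)x + 4
order-3 term: 1/2
the series for exp(D) f terminates at order 3
exp(D) f = (1/2)x^3 + (11/2)x^2 + (19/2)x + 19/4


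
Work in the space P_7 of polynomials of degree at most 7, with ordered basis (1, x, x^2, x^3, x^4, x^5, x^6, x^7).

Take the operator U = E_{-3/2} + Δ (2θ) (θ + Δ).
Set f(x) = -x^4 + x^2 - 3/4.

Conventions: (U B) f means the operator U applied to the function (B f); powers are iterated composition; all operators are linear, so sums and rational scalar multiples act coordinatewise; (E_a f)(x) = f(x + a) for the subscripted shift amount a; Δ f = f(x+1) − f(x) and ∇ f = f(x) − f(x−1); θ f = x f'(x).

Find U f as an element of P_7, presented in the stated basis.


the image equals g(x) = -x^4 - 122x^3 - (553/2)x^2 - (443/2)x - 1273/16

E_{-3/2} f = -x^4 + 6x^3 - (25/2)x^2 + (21/2)x - 57/16
θ f = -4x^4 + 2x^2
Δ f = -4x^3 - 6x^2 - 2x
(θ + Δ) f = -4x^4 - 4x^3 - 4x^2 - 2x
θ (θ + Δ) f = -16x^4 - 12x^3 - 8x^2 - 2x
(2θ) (θ + Δ) f = -32x^4 - 24x^3 - 16x^2 - 4x
Δ (2θ) (θ + Δ) f = -128x^3 - 264x^2 - 232x - 76
(E_{-3/2} + Δ (2θ) (θ + Δ)) f = -x^4 - 122x^3 - (553/2)x^2 - (443/2)x - 1273/16


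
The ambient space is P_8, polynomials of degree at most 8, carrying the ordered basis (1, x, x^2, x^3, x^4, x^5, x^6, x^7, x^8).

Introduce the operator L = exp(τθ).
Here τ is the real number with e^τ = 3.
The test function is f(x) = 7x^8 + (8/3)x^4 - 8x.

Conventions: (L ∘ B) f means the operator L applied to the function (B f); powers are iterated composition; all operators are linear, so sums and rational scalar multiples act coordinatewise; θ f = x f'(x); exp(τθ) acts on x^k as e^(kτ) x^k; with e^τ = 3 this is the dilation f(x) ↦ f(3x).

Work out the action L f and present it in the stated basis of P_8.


the image equals g(x) = 45927x^8 + 216x^4 - 24x

exp(τθ) x^k = e^(kτ) x^k; with e^τ = 3 this sends x^k to 3^k x^k
x ↦ 3 x
x^4 ↦ 81 x^4
x^8 ↦ 6561 x^8
applying this coordinatewise to f: exp(τθ) f = 45927x^8 + 216x^4 - 24x


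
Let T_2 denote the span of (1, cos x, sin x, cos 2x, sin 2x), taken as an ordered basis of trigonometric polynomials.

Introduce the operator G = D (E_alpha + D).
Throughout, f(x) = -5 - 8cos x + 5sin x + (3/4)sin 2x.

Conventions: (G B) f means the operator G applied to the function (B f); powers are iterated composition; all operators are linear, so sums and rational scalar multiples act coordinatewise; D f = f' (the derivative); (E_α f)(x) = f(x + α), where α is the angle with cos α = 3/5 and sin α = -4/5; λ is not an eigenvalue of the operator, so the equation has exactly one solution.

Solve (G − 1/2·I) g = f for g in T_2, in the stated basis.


write g with unknown coordinates in the stated basis and equate coefficients in (G − 1/2·I) g = f
solving from the highest basis element down gives g = 10 + (52/17)cos x - (166/17)sin x + (42/697)cos 2x - (387/1394)sin 2x
check: G g = -(110/17)cos x + (2/17)sin x + (21/697)cos 2x + (426/697)sin 2x
so G g − 1/2·g = -5 - 8cos x + 5sin x + (3/4)sin 2x = f ✓

g(x) = 10 + (52/17)cos x - (166/17)sin x + (42/697)cos 2x - (387/1394)sin 2x


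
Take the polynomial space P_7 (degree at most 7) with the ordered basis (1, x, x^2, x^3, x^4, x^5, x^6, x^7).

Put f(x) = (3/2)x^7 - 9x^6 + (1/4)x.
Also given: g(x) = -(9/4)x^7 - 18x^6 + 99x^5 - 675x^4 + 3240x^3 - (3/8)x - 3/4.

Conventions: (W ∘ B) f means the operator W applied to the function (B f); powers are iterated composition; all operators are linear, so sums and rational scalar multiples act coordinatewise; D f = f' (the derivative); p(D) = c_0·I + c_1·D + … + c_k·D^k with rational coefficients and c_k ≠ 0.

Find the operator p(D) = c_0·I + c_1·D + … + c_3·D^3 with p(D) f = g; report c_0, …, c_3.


D^0 f = (3/2)x^7 - 9x^6 + (1/4)x
D^1 f = (21/2)x^6 - 54x^5 + 1/4
D^2 f = 63x^5 - 270x^4
D^3 f = 315x^4 - 1080x^3
matching coefficients of g against c_0 f + c_1 Df + … from the top degree down determines the c_i
solution: c_0 = -3/2, c_1 = -3, c_2 = -1, c_3 = -3

p(D) = -(3/2)·I − 3·D − D^2 − 3·D^3, i.e. c_0 = -3/2, c_1 = -3, c_2 = -1, c_3 = -3


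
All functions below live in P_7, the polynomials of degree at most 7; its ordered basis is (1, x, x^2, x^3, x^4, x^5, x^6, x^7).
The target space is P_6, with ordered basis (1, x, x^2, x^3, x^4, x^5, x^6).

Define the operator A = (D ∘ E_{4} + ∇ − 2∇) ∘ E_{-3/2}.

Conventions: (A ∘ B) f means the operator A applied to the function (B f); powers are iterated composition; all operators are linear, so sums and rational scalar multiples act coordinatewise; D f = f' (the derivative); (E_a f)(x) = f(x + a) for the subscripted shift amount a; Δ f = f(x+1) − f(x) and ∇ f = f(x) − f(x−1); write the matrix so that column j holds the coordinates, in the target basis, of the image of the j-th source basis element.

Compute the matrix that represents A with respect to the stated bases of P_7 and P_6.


image of 1: 0
image of x: 0
image of x^2: 9
image of x^3: 27x + 13/2
image of x^4: 54x^2 + 26x + 193/2
image of x^5: 90x^3 + 65x^2 + (965/2)x + 421/4
image of x^6: 135x^4 + 130x^3 + (2895/2)x^2 + (1263/2)x + 13099/16
image of x^7: 189x^5 + (455/2)x^4 + (6755/2)x^3 + (8841/4)x^2 + (91693/16)x + 35703/32
each image's coordinates form column j of the matrix

the matrix is [[0, 0, 9, 13/2, 193/2, 421/4, 13099/16, 35703/32]; [0, 0, 0, 27, 26, 965/2, 1263/2, 91693/16]; [0, 0, 0, 0, 54, 65, 2895/2, 8841/4]; [0, 0, 0, 0, 0, 90, 130, 6755/2]; [0, 0, 0, 0, 0, 0, 135, 455/2]; [0, 0, 0, 0, 0, 0, 0, 189]; [0, 0, 0, 0, 0, 0, 0, 0]] (rows listed top to bottom)


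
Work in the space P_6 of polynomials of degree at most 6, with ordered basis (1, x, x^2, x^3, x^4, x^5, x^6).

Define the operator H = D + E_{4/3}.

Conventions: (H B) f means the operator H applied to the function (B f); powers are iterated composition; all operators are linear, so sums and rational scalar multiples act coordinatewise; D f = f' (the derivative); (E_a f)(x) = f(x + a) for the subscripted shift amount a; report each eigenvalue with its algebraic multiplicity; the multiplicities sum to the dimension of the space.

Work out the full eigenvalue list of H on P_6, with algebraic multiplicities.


image of 1: 1
image of x: x + 7/3
image of x^2: x^2 + (14/3)x + 16/9
image of x^3: x^3 + 7x^2 + (16/3)x + 64/27
image of x^4: x^4 + (28/3)x^3 + (32/3)x^2 + (256/27)x + 256/81
image of x^5: x^5 + (35/3)x^4 + (160/9)x^3 + (640/27)x^2 + (1280/81)x + 1024/243
image of x^6: x^6 + 14x^5 + (80/3)x^4 + (1280/27)x^3 + (1280/27)x^2 + (2048/81)x + 4096/729
the matrix is upper triangular; its diagonal is (1, 1, 1, 1, 1, 1, 1)
for a triangular matrix the eigenvalues are the diagonal entries, with algebraic multiplicity their repetition count

λ = 1 (multiplicity 7)


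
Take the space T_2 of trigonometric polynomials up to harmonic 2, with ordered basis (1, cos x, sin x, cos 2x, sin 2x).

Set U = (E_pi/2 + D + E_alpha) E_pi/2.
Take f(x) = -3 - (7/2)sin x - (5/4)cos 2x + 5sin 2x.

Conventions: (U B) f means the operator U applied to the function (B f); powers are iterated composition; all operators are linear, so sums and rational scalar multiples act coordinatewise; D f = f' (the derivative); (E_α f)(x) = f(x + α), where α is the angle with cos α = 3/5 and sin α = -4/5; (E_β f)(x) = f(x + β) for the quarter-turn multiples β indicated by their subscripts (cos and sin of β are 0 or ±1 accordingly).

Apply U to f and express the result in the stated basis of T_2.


g(x) = -6 - (21/10)cos x + (21/5)sin x - (34/5)cos 2x + (51/10)sin 2x

E_pi/2 f = -3 - (7/2)cos x + (5/4)cos 2x - 5sin 2x
E_pi/2 E_pi/2 f = -3 + (7/2)sin x - (5/4)cos 2x + 5sin 2x
D E_pi/2 f = (7/2)sin x - 10cos 2x - (5/2)sin 2x
E_alpha E_pi/2 f = -3 - (21/10)cos x - (14/5)sin x + (89/20)cos 2x + (13/5)sin 2x
(E_pi/2 + D + E_alpha) E_pi/2 f = -6 - (21/10)cos x + (21/5)sin x - (34/5)cos 2x + (51/10)sin 2x


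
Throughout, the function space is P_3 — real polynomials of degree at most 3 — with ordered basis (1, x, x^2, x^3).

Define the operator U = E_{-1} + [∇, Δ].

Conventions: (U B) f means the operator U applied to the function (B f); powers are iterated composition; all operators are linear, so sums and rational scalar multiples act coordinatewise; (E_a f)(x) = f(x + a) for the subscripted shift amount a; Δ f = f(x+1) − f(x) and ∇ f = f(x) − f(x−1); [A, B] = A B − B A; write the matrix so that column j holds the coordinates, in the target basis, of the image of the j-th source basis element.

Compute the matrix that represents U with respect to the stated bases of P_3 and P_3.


the matrix is [[1, -1, 1, -1]; [0, 1, -2, 3]; [0, 0, 1, -3]; [0, 0, 0, 1]] (rows listed top to bottom)

image of 1: 1
image of x: x - 1
image of x^2: x^2 - 2x + 1
image of x^3: x^3 - 3x^2 + 3x - 1
each image's coordinates form column j of the matrix


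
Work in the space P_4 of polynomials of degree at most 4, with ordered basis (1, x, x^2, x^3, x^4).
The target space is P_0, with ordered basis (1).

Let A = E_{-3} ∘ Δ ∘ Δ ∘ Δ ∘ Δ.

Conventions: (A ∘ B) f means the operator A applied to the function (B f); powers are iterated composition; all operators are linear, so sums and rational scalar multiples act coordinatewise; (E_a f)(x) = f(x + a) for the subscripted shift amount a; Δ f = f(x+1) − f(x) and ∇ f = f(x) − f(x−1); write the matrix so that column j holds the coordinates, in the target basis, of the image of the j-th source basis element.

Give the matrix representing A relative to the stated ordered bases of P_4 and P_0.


the matrix is [[0, 0, 0, 0, 24]] (rows listed top to bottom)

image of 1: 0
image of x: 0
image of x^2: 0
image of x^3: 0
image of x^4: 24
each image's coordinates form column j of the matrix


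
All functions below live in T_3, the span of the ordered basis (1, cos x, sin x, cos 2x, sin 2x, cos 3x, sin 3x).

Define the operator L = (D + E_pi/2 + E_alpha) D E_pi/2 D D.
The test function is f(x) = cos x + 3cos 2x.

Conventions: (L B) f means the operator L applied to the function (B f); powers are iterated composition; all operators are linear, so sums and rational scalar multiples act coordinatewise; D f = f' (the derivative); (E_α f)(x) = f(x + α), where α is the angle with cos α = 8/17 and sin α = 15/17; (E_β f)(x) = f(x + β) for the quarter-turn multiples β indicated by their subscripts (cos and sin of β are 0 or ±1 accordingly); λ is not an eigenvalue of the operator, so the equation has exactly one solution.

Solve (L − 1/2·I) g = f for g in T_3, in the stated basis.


write g with unknown coordinates in the stated basis and equate coefficients in (L − 1/2·I) g = f
solving from the highest basis element down gives g = -(2/565)cos x + (196/565)sin x - (8918/88729)cos 2x - (4800/88729)sin 2x
check: L g = (564/565)cos x + (98/565)sin x + (261728/88729)cos 2x - (2400/88729)sin 2x
so L g − 1/2·g = cos x + 3cos 2x = f ✓

the result is g(x) = -(2/565)cos x + (196/565)sin x - (8918/88729)cos 2x - (4800/88729)sin 2x


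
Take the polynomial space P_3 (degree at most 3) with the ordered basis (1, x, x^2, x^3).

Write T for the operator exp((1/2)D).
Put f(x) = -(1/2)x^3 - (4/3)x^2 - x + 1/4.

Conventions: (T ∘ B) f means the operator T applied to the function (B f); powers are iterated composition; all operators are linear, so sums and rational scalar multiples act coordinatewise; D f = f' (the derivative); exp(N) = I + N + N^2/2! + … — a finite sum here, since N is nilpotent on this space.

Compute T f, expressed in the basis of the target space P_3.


the result is g(x) = -(1/2)x^3 - (25/12)x^2 - (65/24)x - 31/48

order-1 term: -(3/4)x^2 - (4/3)x - 1/2
order-2 term: -(3/8)x - 1/3
order-3 term: -1/16
the series for exp((1/2)D) f terminates at order 3
exp((1/2)D) f = -(1/2)x^3 - (25/12)x^2 - (65/24)x - 31/48


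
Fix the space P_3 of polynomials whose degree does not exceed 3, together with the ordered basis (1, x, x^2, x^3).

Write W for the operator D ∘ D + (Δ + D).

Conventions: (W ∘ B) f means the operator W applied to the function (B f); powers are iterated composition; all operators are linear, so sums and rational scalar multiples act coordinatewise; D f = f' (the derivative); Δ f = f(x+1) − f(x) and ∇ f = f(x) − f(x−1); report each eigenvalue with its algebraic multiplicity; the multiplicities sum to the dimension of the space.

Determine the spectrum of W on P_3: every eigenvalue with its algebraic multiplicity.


image of 1: 0
image of x: 2
image of x^2: 4x + 3
image of x^3: 6x^2 + 9x + 1
the matrix is upper triangular; its diagonal is (0, 0, 0, 0)
for a triangular matrix the eigenvalues are the diagonal entries, with algebraic multiplicity their repetition count

λ = 0 (multiplicity 4)


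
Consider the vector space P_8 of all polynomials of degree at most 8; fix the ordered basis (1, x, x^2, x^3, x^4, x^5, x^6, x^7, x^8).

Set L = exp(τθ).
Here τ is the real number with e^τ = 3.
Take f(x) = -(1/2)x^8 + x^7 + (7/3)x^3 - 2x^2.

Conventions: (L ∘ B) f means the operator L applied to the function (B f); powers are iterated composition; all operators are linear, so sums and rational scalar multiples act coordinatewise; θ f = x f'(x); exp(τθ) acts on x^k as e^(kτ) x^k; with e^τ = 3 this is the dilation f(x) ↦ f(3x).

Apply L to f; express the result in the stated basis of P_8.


exp(τθ) x^k = e^(kτ) x^k; with e^τ = 3 this sends x^k to 3^k x^k
x^2 ↦ 9 x^2
x^3 ↦ 27 x^3
x^7 ↦ 2187 x^7
x^8 ↦ 6561 x^8
applying this coordinatewise to f: exp(τθ) f = -(6561/2)x^8 + 2187x^7 + 63x^3 - 18x^2

the image equals g(x) = -(6561/2)x^8 + 2187x^7 + 63x^3 - 18x^2


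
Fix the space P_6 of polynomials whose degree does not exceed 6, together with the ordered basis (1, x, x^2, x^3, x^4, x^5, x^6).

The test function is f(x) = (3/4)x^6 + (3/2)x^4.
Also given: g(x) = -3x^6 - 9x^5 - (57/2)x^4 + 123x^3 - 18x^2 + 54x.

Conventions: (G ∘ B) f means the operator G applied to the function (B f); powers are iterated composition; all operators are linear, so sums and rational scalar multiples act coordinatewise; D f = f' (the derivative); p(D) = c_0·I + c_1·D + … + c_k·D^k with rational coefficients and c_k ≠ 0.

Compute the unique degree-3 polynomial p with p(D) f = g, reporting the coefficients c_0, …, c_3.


c_0 = -4, c_1 = -2, c_2 = -1, c_3 = 3/2

D^0 f = (3/4)x^6 + (3/2)x^4
D^1 f = (9/2)x^5 + 6x^3
D^2 f = (45/2)x^4 + 18x^2
D^3 f = 90x^3 + 36x
matching coefficients of g against c_0 f + c_1 Df + … from the top degree down determines the c_i
solution: c_0 = -4, c_1 = -2, c_2 = -1, c_3 = 3/2


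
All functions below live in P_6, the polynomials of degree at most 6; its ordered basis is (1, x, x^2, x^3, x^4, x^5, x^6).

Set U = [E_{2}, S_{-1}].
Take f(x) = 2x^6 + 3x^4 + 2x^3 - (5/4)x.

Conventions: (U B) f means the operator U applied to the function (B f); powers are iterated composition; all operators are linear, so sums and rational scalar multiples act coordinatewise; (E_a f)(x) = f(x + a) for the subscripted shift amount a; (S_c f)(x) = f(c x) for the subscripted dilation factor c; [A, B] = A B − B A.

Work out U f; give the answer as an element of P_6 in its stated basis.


the result is g(x) = 48x^5 + 688x^3 - 24x^2 + 960x - 27

S_{-1} f = 2x^6 + 3x^4 - 2x^3 + (5/4)x
E_{2} S_{-1} f = 2x^6 + 24x^5 + 123x^4 + 342x^3 + 540x^2 + (1829/4)x + 325/2
E_{2} f = 2x^6 + 24x^5 + 123x^4 + 346x^3 + 564x^2 + (2011/4)x + 379/2
S_{-1} E_{2} f = 2x^6 - 24x^5 + 123x^4 - 346x^3 + 564x^2 - (2011/4)x + 379/2
[E_{2}, S_{-1}] f = 48x^5 + 688x^3 - 24x^2 + 960x - 27


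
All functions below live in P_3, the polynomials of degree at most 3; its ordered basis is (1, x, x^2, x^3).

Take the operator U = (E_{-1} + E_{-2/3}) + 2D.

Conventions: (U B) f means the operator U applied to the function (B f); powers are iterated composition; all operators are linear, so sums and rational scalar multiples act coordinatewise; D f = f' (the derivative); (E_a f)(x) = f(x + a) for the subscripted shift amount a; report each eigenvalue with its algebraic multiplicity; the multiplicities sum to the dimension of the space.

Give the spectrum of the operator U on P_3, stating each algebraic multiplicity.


λ = 2 (multiplicity 4)

image of 1: 2
image of x: 2x + 1/3
image of x^2: 2x^2 + (2/3)x + 13/9
image of x^3: 2x^3 + x^2 + (13/3)x - 35/27
the matrix is upper triangular; its diagonal is (2, 2, 2, 2)
for a triangular matrix the eigenvalues are the diagonal entries, with algebraic multiplicity their repetition count


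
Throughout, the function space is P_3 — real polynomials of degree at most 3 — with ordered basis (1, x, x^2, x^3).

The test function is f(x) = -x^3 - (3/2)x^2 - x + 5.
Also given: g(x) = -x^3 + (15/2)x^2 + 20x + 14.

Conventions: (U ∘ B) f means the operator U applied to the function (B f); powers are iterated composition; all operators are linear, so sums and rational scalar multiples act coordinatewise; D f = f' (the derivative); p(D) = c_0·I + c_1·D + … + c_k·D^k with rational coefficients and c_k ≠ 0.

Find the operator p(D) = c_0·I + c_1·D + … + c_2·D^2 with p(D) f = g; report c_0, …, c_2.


D^0 f = -x^3 - (3/2)x^2 - x + 5
D^1 f = -3x^2 - 3x - 1
D^2 f = -6x - 3
matching coefficients of g against c_0 f + c_1 Df + … from the top degree down determines the c_i
solution: c_0 = 1, c_1 = -3, c_2 = -2

c_0 = 1, c_1 = -3, c_2 = -2


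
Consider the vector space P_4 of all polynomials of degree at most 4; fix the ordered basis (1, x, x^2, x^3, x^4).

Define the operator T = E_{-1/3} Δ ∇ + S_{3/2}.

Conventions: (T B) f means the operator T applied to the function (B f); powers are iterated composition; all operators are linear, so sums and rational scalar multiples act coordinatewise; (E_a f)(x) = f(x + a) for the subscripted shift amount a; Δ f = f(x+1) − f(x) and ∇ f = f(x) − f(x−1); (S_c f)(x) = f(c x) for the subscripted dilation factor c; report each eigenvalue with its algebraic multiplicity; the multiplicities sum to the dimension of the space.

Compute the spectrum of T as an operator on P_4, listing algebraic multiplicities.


λ = 1 (multiplicity 1), λ = 3/2 (multiplicity 1), λ = 9/4 (multiplicity 1), λ = 27/8 (multiplicity 1), λ = 81/16 (multiplicity 1)

image of 1: 1
image of x: (3/2)x
image of x^2: (9/4)x^2 + 2
image of x^3: (27/8)x^3 + 6x - 2
image of x^4: (81/16)x^4 + 12x^2 - 8x + 10/3
the matrix is upper triangular; its diagonal is (1, 3/2, 9/4, 27/8, 81/16)
for a triangular matrix the eigenvalues are the diagonal entries, with algebraic multiplicity their repetition count


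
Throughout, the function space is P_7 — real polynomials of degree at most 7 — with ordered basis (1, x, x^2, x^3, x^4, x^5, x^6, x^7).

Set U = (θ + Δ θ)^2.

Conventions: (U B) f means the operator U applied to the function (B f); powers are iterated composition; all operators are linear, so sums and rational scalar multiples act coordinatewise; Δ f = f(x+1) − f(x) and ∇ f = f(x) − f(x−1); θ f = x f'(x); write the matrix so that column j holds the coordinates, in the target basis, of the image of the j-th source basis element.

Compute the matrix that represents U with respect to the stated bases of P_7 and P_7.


the matrix is [[0, 1, 8, 36, 128, 400, 1152, 3136]; [0, 1, 12, 72, 320, 1200, 4032, 12544]; [0, 0, 4, 45, 288, 1400, 5760, 21168]; [0, 0, 0, 9, 112, 800, 4320, 19600]; [0, 0, 0, 0, 16, 225, 1800, 10780]; [0, 0, 0, 0, 0, 25, 396, 3528]; [0, 0, 0, 0, 0, 0, 36, 637]; [0, 0, 0, 0, 0, 0, 0, 49]] (rows listed top to bottom)

image of 1: 0
image of x: x + 1
image of x^2: 4x^2 + 12x + 8
image of x^3: 9x^3 + 45x^2 + 72x + 36
image of x^4: 16x^4 + 112x^3 + 288x^2 + 320x + 128
image of x^5: 25x^5 + 225x^4 + 800x^3 + 1400x^2 + 1200x + 400
image of x^6: 36x^6 + 396x^5 + 1800x^4 + 4320x^3 + 5760x^2 + 4032x + 1152
image of x^7: 49x^7 + 637x^6 + 3528x^5 + 10780x^4 + 19600x^3 + 21168x^2 + 12544x + 3136
each image's coordinates form column j of the matrix


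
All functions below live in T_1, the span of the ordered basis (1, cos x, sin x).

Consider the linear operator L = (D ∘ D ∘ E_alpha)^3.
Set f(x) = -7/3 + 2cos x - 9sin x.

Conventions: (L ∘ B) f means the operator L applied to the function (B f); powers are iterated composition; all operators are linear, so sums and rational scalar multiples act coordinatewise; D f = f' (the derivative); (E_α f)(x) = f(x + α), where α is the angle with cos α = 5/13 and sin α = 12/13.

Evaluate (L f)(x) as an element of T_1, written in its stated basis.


g(x) = -(3382/2197)cos x - (19971/2197)sin x

E_alpha f = -7/3 - (98/13)cos x - (69/13)sin x
D E_alpha f = -(69/13)cos x + (98/13)sin x
D D E_alpha f = (98/13)cos x + (69/13)sin x
E_alpha (D ∘ D ∘ E_alpha) f = (1318/169)cos x - (831/169)sin x
D E_alpha (D ∘ D ∘ E_alpha) f = -(831/169)cos x - (1318/169)sin x
D D E_alpha (D ∘ D ∘ E_alpha) f = -(1318/169)cos x + (831/169)sin x
E_alpha (D ∘ D ∘ E_alpha) (D ∘ D ∘ E_alpha) f = (3382/2197)cos x + (19971/2197)sin x
D E_alpha (D ∘ D ∘ E_alpha) (D ∘ D ∘ E_alpha) f = (19971/2197)cos x - (3382/2197)sin x
D D E_alpha (D ∘ D ∘ E_alpha) (D ∘ D ∘ E_alpha) f = -(3382/2197)cos x - (19971/2197)sin x


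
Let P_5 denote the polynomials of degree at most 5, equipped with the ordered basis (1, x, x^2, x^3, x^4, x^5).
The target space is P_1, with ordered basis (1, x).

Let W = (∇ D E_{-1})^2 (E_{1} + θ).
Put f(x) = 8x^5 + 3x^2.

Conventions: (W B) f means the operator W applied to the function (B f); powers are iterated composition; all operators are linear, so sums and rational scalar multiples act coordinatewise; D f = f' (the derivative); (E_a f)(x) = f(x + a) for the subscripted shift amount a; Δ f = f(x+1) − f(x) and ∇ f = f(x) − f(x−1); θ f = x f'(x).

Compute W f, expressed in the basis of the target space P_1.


E_{1} f = 8x^5 + 40x^4 + 80x^3 + 83x^2 + 46x + 11
θ f = 40x^5 + 6x^2
(E_{1} + θ) f = 48x^5 + 40x^4 + 80x^3 + 89x^2 + 46x + 11
E_{-1} (E_{1} + θ) f = 48x^5 - 200x^4 + 400x^3 - 391x^2 + 188x - 34
D E_{-1} (E_{1} + θ) f = 240x^4 - 800x^3 + 1200x^2 - 782x + 188
∇ D E_{-1} (E_{1} + θ) f = 960x^3 - 3840x^2 + 5760x - 3022
E_{-1} (∇ D E_{-1}) (E_{1} + θ) f = 960x^3 - 6720x^2 + 16320x - 13582
D E_{-1} (∇ D E_{-1}) (E_{1} + θ) f = 2880x^2 - 13440x + 16320
∇ D E_{-1} (∇ D E_{-1}) (E_{1} + θ) f = 5760x - 16320

the result is g(x) = 5760x - 16320


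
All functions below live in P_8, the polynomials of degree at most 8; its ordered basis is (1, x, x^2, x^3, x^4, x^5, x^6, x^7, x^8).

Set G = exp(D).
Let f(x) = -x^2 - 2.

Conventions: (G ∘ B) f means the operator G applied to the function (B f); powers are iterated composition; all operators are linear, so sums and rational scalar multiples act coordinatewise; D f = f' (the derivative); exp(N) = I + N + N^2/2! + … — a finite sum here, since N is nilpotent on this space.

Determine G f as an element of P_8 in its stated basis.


order-1 term: -2x
order-2 term: -1
the series for exp(D) f terminates at order 2
exp(D) f = -x^2 - 2x - 3

the image equals g(x) = -x^2 - 2x - 3


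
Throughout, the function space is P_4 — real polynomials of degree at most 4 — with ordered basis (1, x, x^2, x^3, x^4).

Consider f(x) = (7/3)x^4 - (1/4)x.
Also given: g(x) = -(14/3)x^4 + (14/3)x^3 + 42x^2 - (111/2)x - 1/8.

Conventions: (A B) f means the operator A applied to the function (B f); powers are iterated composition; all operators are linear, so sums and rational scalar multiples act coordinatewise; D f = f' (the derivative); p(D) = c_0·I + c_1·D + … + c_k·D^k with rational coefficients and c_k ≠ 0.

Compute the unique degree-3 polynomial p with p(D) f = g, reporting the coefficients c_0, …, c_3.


c_0 = -2, c_1 = 1/2, c_2 = 3/2, c_3 = -1

D^0 f = (7/3)x^4 - (1/4)x
D^1 f = (28/3)x^3 - 1/4
D^2 f = 28x^2
D^3 f = 56x
matching coefficients of g against c_0 f + c_1 Df + … from the top degree down determines the c_i
solution: c_0 = -2, c_1 = 1/2, c_2 = 3/2, c_3 = -1


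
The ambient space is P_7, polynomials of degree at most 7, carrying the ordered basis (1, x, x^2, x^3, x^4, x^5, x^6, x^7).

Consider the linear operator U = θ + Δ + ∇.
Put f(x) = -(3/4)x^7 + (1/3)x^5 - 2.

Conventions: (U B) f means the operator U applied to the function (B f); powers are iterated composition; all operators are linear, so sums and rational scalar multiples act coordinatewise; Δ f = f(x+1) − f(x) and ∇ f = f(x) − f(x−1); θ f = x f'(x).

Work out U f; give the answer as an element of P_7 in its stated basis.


the result is g(x) = -(21/4)x^7 - (21/2)x^6 + (5/3)x^5 - (295/6)x^4 - (149/6)x^2 - 5/6

θ f = -(21/4)x^7 + (5/3)x^5
Δ f = -(21/4)x^6 - (63/4)x^5 - (295/12)x^4 - (275/12)x^3 - (149/12)x^2 - (43/12)x - 5/12
∇ f = -(21/4)x^6 + (63/4)x^5 - (295/12)x^4 + (275/12)x^3 - (149/12)x^2 + (43/12)x - 5/12
(θ + Δ + ∇) f = -(21/4)x^7 - (21/2)x^6 + (5/3)x^5 - (295/6)x^4 - (149/6)x^2 - 5/6


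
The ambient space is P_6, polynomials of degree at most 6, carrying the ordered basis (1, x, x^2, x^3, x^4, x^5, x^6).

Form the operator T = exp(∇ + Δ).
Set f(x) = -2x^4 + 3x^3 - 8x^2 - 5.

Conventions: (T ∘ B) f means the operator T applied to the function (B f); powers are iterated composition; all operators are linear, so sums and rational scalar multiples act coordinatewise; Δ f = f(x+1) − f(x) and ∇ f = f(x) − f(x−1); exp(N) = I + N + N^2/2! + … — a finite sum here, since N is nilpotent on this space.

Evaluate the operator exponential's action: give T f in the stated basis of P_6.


the image equals g(x) = -2x^4 - 13x^3 - 38x^2 - 76x - 71

order-1 term: -16x^3 + 18x^2 - 48x + 6
order-2 term: -48x^2 + 36x - 64
order-3 term: -64x + 24
order-4 term: -32
the series for exp(∇ + Δ) f terminates at order 4
exp(∇ + Δ) f = -2x^4 - 13x^3 - 38x^2 - 76x - 71


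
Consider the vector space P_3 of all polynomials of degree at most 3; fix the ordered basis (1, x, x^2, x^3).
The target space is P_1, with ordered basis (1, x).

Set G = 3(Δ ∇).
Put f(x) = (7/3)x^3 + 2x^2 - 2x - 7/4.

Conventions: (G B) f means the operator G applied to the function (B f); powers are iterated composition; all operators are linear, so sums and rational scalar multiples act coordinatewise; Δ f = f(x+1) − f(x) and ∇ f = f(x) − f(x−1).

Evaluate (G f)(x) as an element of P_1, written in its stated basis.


g(x) = 42x + 12

∇ f = 7x^2 - 3x - 5/3
Δ ∇ f = 14x + 4
(3(Δ ∇)) f = 42x + 12


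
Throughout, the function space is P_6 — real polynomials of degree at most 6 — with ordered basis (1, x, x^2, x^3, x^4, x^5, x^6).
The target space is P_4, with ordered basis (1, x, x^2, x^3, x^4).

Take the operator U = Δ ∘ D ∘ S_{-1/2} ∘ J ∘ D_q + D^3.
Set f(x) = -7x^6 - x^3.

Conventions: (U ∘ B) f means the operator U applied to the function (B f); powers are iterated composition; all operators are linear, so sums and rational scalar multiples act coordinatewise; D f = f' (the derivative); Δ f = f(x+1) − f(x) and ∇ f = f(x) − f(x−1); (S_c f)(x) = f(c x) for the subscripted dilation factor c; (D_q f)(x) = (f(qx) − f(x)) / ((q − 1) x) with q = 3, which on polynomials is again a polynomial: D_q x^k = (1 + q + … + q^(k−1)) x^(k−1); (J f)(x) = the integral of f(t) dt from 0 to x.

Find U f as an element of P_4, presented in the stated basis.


D_q f = -2548x^5 - 13x^2
J D_q f = -(1274/3)x^6 - (13/3)x^3
S_{-1/2} J D_q f = -(637/96)x^6 + (13/24)x^3
D S_{-1/2} J D_q f = -(637/16)x^5 + (13/8)x^2
Δ D S_{-1/2} J D_q f = -(3185/16)x^4 - (3185/8)x^3 - (3185/8)x^2 - (3133/16)x - 611/16
D f = -42x^5 - 3x^2
D D f = -210x^4 - 6x
D D D f = -840x^3 - 6
(Δ ∘ D ∘ S_{-1/2} ∘ J ∘ D_q + D^3) f = -(3185/16)x^4 - (9905/8)x^3 - (3185/8)x^2 - (3133/16)x - 707/16

the image equals g(x) = -(3185/16)x^4 - (9905/8)x^3 - (3185/8)x^2 - (3133/16)x - 707/16


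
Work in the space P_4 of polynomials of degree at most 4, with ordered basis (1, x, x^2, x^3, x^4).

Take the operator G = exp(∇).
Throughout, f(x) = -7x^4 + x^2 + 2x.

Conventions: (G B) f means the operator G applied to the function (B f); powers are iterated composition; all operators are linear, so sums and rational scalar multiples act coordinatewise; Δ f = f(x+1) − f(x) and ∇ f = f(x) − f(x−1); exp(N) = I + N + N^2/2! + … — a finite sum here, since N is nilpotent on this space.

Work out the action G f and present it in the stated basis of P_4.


order-1 term: -28x^3 + 42x^2 - 26x + 8
order-2 term: -42x^2 + 84x - 48
order-3 term: -28x + 42
order-4 term: -7
the series for exp(∇) f terminates at order 4
exp(∇) f = -7x^4 - 28x^3 + x^2 + 32x - 5

the result is g(x) = -7x^4 - 28x^3 + x^2 + 32x - 5


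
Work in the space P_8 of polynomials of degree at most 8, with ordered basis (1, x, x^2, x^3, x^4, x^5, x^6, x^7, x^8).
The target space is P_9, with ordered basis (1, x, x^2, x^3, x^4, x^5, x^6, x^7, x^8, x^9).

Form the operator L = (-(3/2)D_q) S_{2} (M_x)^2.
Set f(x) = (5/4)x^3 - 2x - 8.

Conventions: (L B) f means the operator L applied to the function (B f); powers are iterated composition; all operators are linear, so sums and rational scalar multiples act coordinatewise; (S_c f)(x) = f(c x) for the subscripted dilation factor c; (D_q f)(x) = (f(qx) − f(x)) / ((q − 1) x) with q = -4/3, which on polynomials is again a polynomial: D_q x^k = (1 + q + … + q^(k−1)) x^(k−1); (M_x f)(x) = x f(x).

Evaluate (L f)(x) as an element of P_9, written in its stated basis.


M_x f = (5/4)x^4 - 2x^2 - 8x
M_x M_x f = (5/4)x^5 - 2x^3 - 8x^2
S_{2} (M_x)^2 f = 40x^5 - 16x^3 - 32x^2
D_q S_{2} (M_x)^2 f = (7240/81)x^4 - (208/9)x^2 + (32/3)x
(-(3/2)D_q) S_{2} (M_x)^2 f = -(3620/27)x^4 + (104/3)x^2 - 16x

the result is g(x) = -(3620/27)x^4 + (104/3)x^2 - 16x
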